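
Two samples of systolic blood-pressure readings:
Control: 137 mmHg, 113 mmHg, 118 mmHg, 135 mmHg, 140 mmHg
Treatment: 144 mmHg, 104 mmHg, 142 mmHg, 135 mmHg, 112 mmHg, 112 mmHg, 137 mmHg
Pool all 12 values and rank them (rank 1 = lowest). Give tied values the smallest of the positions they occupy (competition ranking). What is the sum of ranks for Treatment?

42

Sorted (ascending): 104, 112, 112, 113, 118, 135, 135, 137, 137, 140, 142, 144
The 2 values of 112 occupy positions 2–3 → each gets rank 2.
The 2 values of 135 occupy positions 6–7 → each gets rank 6.
The 2 values of 137 occupy positions 8–9 → each gets rank 8.
Treatment values → pooled ranks: 144→12, 104→1, 142→11, 135→6, 112→2, 112→2, 137→8
Rank sum = 12 + 1 + 11 + 6 + 2 + 2 + 8 = 42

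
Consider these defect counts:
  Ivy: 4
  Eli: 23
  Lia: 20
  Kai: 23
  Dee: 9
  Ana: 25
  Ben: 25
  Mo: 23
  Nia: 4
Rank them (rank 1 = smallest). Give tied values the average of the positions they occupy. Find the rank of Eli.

Sorted (ascending): 4, 4, 9, 20, 23, 23, 23, 25, 25
The 2 values of 4 occupy positions 1–2 → average rank (1+2)/2 = 1.5.
The 3 values of 23 occupy positions 5–7 → average rank 6.
The 2 values of 25 occupy positions 8–9 → average rank (8+9)/2 = 8.5.
Eli has value 23 → rank 6.

6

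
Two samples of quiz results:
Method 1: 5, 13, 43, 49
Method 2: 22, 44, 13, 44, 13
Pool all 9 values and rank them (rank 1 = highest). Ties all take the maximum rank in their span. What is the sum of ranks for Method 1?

Sorted (descending): 49, 44, 44, 43, 22, 13, 13, 13, 5
The 2 values of 44 occupy positions 2–3 → each gets rank 3.
The 3 values of 13 occupy positions 6–8 → each gets rank 8.
Method 1 values → pooled ranks: 5→9, 13→8, 43→4, 49→1
Rank sum = 9 + 8 + 4 + 1 = 22

22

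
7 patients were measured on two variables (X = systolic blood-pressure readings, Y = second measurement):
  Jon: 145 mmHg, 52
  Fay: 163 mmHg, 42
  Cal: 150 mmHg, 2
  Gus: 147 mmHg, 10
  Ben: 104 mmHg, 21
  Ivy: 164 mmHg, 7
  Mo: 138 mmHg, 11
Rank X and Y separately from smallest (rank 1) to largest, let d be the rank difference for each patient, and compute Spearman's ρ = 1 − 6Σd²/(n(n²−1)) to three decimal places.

-0.393

Ranks of variable 1: 3, 6, 5, 4, 1, 7, 2
Ranks of variable 2: 7, 6, 1, 3, 5, 2, 4
d = r₁ − r₂: -4, 0, 4, 1, -4, 5, -2
d²: 16, 0, 16, 1, 16, 25, 4; Σd² = 78
ρ = 1 − 6·78/(7·48) = 1 − 468/336 = -0.393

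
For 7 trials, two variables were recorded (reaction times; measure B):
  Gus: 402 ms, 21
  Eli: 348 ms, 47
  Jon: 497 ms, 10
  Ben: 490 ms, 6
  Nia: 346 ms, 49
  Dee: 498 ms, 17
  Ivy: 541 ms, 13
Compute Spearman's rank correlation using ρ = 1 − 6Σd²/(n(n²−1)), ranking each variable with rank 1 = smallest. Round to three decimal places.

Ranks of variable 1: 3, 2, 5, 4, 1, 6, 7
Ranks of variable 2: 5, 6, 2, 1, 7, 4, 3
d = r₁ − r₂: -2, -4, 3, 3, -6, 2, 4
d²: 4, 16, 9, 9, 36, 4, 16; Σd² = 94
ρ = 1 − 6·94/(7·48) = 1 − 564/336 = -0.679

-0.679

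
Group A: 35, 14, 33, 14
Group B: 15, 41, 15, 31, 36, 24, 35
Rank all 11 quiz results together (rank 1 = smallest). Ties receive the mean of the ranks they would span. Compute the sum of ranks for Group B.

47.5

Sorted (ascending): 14, 14, 15, 15, 24, 31, 33, 35, 35, 36, 41
The 2 values of 14 occupy positions 1–2 → average rank (1+2)/2 = 1.5.
The 2 values of 15 occupy positions 3–4 → average rank (3+4)/2 = 3.5.
The 2 values of 35 occupy positions 8–9 → average rank (8+9)/2 = 8.5.
Group B values → pooled ranks: 15→3.5, 41→11, 15→3.5, 31→6, 36→10, 24→5, 35→8.5
Rank sum = 3.5 + 11 + 3.5 + 6 + 10 + 5 + 8.5 = 47.5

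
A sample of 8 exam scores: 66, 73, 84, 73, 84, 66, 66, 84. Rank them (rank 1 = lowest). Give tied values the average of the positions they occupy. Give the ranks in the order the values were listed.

Sorted (ascending): 66, 66, 66, 73, 73, 84, 84, 84
The 3 values of 66 occupy positions 1–3 → average rank 2.
The 2 values of 73 occupy positions 4–5 → average rank (4+5)/2 = 4.5.
The 3 values of 84 occupy positions 6–8 → average rank 7.

2, 4.5, 7, 4.5, 7, 2, 2, 7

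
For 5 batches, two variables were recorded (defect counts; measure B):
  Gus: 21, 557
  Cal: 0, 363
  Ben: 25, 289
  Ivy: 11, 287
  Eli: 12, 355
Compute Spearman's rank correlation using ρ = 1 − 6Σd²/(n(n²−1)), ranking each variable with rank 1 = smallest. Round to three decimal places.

0.000

Ranks of variable 1: 4, 1, 5, 2, 3
Ranks of variable 2: 5, 4, 2, 1, 3
d = r₁ − r₂: -1, -3, 3, 1, 0
d²: 1, 9, 9, 1, 0; Σd² = 20
ρ = 1 − 6·20/(5·24) = 1 − 120/120 = 0.000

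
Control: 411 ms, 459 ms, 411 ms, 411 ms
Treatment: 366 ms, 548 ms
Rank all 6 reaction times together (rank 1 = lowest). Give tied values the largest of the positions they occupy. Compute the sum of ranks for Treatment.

Sorted (ascending): 366, 411, 411, 411, 459, 548
The 3 values of 411 occupy positions 2–4 → each gets rank 4.
Treatment values → pooled ranks: 366→1, 548→6
Rank sum = 1 + 6 = 7

7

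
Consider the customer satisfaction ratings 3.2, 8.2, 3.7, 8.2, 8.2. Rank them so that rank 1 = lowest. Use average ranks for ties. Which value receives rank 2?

3.7

Sorted (ascending): 3.2, 3.7, 8.2, 8.2, 8.2
The 3 values of 8.2 occupy positions 3–5 → average rank 4.
Rank 2 → value 3.7.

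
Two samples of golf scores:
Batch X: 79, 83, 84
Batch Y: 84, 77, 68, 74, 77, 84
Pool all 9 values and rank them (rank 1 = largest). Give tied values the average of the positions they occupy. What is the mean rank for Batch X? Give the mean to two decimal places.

3.67

Sorted (descending): 84, 84, 84, 83, 79, 77, 77, 74, 68
The 3 values of 84 occupy positions 1–3 → average rank 2.
The 2 values of 77 occupy positions 6–7 → average rank (6+7)/2 = 6.5.
Batch X values → pooled ranks: 79→5, 83→4, 84→2
Mean rank = (5 + 4 + 2) / 3 = 3.67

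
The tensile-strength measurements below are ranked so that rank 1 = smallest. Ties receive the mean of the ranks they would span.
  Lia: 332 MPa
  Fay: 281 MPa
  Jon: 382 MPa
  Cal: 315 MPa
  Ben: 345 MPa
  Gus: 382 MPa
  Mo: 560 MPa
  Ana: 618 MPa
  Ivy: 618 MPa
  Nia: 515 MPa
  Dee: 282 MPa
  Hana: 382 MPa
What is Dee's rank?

Sorted (ascending): 281, 282, 315, 332, 345, 382, 382, 382, 515, 560, 618, 618
The 3 values of 382 occupy positions 6–8 → average rank 7.
The 2 values of 618 occupy positions 11–12 → average rank (11+12)/2 = 11.5.
Dee has value 282 MPa → rank 2.

2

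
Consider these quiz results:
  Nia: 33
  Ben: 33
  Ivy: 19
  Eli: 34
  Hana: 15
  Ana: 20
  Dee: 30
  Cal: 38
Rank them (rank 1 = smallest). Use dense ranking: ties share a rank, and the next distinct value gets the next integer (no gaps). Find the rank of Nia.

Sorted (ascending): 15, 19, 20, 30, 33, 33, 34, 38
The 2 values of 33 share dense rank 5.
Remaining distinct values take the next consecutive integers.
Nia has value 33 → rank 5.

5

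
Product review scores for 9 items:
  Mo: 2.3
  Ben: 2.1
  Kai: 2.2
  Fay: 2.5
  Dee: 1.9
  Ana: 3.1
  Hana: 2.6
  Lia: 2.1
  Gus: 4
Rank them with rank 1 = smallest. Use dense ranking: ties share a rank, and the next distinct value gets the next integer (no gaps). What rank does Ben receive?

2

Sorted (ascending): 1.9, 2.1, 2.1, 2.2, 2.3, 2.5, 2.6, 3.1, 4
The 2 values of 2.1 share dense rank 2.
Remaining distinct values take the next consecutive integers.
Ben has value 2.1 → rank 2.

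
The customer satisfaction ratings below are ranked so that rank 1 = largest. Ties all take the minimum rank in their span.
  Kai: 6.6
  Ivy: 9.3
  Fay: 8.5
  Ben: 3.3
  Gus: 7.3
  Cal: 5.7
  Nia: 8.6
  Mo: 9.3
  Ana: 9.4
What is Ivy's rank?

2

Sorted (descending): 9.4, 9.3, 9.3, 8.6, 8.5, 7.3, 6.6, 5.7, 3.3
The 2 values of 9.3 occupy positions 2–3 → each gets rank 2.
Ivy has value 9.3 → rank 2.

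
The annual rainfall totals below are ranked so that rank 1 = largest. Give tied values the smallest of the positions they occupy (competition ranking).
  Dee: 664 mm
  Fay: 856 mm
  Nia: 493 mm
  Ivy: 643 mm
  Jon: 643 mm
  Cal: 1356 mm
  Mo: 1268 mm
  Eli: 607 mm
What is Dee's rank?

Sorted (descending): 1356, 1268, 856, 664, 643, 643, 607, 493
The 2 values of 643 occupy positions 5–6 → each gets rank 5.
Dee has value 664 mm → rank 4.

4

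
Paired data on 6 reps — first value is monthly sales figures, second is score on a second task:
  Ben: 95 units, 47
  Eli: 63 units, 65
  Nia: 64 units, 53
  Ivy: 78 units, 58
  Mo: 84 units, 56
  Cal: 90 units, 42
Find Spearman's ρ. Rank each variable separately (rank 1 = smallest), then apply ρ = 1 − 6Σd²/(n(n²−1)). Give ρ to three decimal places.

-0.771

Ranks of variable 1: 6, 1, 2, 3, 4, 5
Ranks of variable 2: 2, 6, 3, 5, 4, 1
d = r₁ − r₂: 4, -5, -1, -2, 0, 4
d²: 16, 25, 1, 4, 0, 16; Σd² = 62
ρ = 1 − 6·62/(6·35) = 1 − 372/210 = -0.771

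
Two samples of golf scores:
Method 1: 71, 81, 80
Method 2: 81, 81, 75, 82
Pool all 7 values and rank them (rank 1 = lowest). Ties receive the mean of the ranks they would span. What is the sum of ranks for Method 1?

Sorted (ascending): 71, 75, 80, 81, 81, 81, 82
The 3 values of 81 occupy positions 4–6 → average rank 5.
Method 1 values → pooled ranks: 71→1, 81→5, 80→3
Rank sum = 1 + 5 + 3 = 9

9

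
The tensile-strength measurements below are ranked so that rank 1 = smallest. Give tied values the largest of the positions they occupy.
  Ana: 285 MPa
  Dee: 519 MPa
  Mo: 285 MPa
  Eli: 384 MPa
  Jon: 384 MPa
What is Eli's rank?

Sorted (ascending): 285, 285, 384, 384, 519
The 2 values of 285 occupy positions 1–2 → each gets rank 2.
The 2 values of 384 occupy positions 3–4 → each gets rank 4.
Eli has value 384 MPa → rank 4.

4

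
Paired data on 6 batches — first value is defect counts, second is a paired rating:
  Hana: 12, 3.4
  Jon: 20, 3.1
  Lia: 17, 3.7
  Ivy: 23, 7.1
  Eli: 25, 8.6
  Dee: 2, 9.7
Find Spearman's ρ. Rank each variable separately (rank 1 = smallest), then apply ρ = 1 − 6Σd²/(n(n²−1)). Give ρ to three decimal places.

-0.029

Ranks of variable 1: 2, 4, 3, 5, 6, 1
Ranks of variable 2: 2, 1, 3, 4, 5, 6
d = r₁ − r₂: 0, 3, 0, 1, 1, -5
d²: 0, 9, 0, 1, 1, 25; Σd² = 36
ρ = 1 − 6·36/(6·35) = 1 − 216/210 = -0.029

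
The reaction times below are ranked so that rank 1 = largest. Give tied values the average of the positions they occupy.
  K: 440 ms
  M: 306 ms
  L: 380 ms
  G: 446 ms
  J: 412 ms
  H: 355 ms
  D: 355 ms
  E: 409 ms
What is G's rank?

1

Sorted (descending): 446, 440, 412, 409, 380, 355, 355, 306
The 2 values of 355 occupy positions 6–7 → average rank (6+7)/2 = 6.5.
G has value 446 ms → rank 1.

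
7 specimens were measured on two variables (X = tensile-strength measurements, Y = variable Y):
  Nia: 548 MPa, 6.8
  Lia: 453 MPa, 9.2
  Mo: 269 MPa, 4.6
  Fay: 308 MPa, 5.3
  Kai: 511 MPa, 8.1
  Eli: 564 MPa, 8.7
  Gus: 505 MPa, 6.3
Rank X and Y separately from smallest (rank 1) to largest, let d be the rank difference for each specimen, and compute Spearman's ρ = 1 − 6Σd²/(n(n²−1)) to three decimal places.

Ranks of variable 1: 6, 3, 1, 2, 5, 7, 4
Ranks of variable 2: 4, 7, 1, 2, 5, 6, 3
d = r₁ − r₂: 2, -4, 0, 0, 0, 1, 1
d²: 4, 16, 0, 0, 0, 1, 1; Σd² = 22
ρ = 1 − 6·22/(7·48) = 1 − 132/336 = 0.607

0.607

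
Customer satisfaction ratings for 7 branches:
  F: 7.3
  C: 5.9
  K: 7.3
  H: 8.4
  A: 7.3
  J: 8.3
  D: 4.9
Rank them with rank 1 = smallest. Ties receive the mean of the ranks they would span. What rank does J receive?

Sorted (ascending): 4.9, 5.9, 7.3, 7.3, 7.3, 8.3, 8.4
The 3 values of 7.3 occupy positions 3–5 → average rank 4.
J has value 8.3 → rank 6.

6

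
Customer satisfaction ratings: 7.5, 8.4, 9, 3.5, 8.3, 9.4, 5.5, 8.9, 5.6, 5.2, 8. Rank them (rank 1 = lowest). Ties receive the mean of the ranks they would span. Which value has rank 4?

5.6

Sorted (ascending): 3.5, 5.2, 5.5, 5.6, 7.5, 8, 8.3, 8.4, 8.9, 9, 9.4
No ties — each value takes its position as its rank.
Rank 4 → value 5.6.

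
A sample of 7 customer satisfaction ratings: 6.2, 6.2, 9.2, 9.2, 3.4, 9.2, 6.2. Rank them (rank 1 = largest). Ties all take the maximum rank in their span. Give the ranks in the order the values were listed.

6, 6, 3, 3, 7, 3, 6

Sorted (descending): 9.2, 9.2, 9.2, 6.2, 6.2, 6.2, 3.4
The 3 values of 9.2 occupy positions 1–3 → each gets rank 3.
The 3 values of 6.2 occupy positions 4–6 → each gets rank 6.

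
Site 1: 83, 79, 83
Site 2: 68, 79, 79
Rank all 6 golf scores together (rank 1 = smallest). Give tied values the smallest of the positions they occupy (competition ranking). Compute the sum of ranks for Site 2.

5

Sorted (ascending): 68, 79, 79, 79, 83, 83
The 3 values of 79 occupy positions 2–4 → each gets rank 2.
The 2 values of 83 occupy positions 5–6 → each gets rank 5.
Site 2 values → pooled ranks: 68→1, 79→2, 79→2
Rank sum = 1 + 2 + 2 = 5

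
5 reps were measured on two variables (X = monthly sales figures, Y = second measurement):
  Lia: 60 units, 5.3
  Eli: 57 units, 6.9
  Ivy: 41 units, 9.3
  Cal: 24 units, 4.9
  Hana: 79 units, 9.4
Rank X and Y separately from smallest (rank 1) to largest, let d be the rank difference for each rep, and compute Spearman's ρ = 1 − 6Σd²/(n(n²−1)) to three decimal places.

Ranks of variable 1: 4, 3, 2, 1, 5
Ranks of variable 2: 2, 3, 4, 1, 5
d = r₁ − r₂: 2, 0, -2, 0, 0
d²: 4, 0, 4, 0, 0; Σd² = 8
ρ = 1 − 6·8/(5·24) = 1 − 48/120 = 0.600

0.600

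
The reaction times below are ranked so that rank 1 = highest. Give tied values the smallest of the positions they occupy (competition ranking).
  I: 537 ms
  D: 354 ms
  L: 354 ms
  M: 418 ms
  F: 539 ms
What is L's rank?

4

Sorted (descending): 539, 537, 418, 354, 354
The 2 values of 354 occupy positions 4–5 → each gets rank 4.
L has value 354 ms → rank 4.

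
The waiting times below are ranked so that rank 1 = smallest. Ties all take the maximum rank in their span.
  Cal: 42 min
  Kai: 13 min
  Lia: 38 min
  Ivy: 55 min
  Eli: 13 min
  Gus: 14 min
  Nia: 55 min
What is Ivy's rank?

7

Sorted (ascending): 13, 13, 14, 38, 42, 55, 55
The 2 values of 13 occupy positions 1–2 → each gets rank 2.
The 2 values of 55 occupy positions 6–7 → each gets rank 7.
Ivy has value 55 min → rank 7.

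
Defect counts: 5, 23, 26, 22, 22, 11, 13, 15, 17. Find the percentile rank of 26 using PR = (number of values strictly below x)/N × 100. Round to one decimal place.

N = 9.
Strictly below 26: 8. Equal to 26: 1.
PR = 8/9 × 100 = 88.9

88.9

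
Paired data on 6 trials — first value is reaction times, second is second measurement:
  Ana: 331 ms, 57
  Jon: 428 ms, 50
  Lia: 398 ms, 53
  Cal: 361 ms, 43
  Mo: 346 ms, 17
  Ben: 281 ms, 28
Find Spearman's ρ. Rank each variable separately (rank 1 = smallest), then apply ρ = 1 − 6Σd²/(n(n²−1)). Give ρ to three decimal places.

Ranks of variable 1: 2, 6, 5, 4, 3, 1
Ranks of variable 2: 6, 4, 5, 3, 1, 2
d = r₁ − r₂: -4, 2, 0, 1, 2, -1
d²: 16, 4, 0, 1, 4, 1; Σd² = 26
ρ = 1 − 6·26/(6·35) = 1 − 156/210 = 0.257

0.257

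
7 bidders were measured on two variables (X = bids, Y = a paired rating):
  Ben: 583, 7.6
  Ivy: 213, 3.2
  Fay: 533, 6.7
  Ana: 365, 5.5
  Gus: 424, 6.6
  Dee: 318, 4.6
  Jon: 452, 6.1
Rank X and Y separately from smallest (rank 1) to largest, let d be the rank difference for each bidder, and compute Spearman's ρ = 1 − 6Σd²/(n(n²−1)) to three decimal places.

0.964

Ranks of variable 1: 7, 1, 6, 3, 4, 2, 5
Ranks of variable 2: 7, 1, 6, 3, 5, 2, 4
d = r₁ − r₂: 0, 0, 0, 0, -1, 0, 1
d²: 0, 0, 0, 0, 1, 0, 1; Σd² = 2
ρ = 1 − 6·2/(7·48) = 1 − 12/336 = 0.964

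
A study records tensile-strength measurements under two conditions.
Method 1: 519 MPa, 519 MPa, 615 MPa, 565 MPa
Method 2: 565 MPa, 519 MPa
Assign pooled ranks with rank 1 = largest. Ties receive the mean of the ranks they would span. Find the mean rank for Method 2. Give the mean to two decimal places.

3.75

Sorted (descending): 615, 565, 565, 519, 519, 519
The 2 values of 565 occupy positions 2–3 → average rank (2+3)/2 = 2.5.
The 3 values of 519 occupy positions 4–6 → average rank 5.
Method 2 values → pooled ranks: 565→2.5, 519→5
Mean rank = (2.5 + 5) / 2 = 3.75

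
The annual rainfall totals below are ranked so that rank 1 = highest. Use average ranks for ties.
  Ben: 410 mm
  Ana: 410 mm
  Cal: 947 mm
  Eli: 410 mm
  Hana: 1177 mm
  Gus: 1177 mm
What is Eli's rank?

5

Sorted (descending): 1177, 1177, 947, 410, 410, 410
The 2 values of 1177 occupy positions 1–2 → average rank (1+2)/2 = 1.5.
The 3 values of 410 occupy positions 4–6 → average rank 5.
Eli has value 410 mm → rank 5.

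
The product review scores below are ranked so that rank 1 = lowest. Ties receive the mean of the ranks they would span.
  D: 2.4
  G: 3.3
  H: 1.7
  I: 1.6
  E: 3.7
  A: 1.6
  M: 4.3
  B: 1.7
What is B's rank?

Sorted (ascending): 1.6, 1.6, 1.7, 1.7, 2.4, 3.3, 3.7, 4.3
The 2 values of 1.6 occupy positions 1–2 → average rank (1+2)/2 = 1.5.
The 2 values of 1.7 occupy positions 3–4 → average rank (3+4)/2 = 3.5.
B has value 1.7 → rank 3.5.

3.5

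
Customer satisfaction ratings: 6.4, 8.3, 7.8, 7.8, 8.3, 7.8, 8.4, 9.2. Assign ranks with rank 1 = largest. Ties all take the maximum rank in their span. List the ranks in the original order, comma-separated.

8, 4, 7, 7, 4, 7, 2, 1

Sorted (descending): 9.2, 8.4, 8.3, 8.3, 7.8, 7.8, 7.8, 6.4
The 2 values of 8.3 occupy positions 3–4 → each gets rank 4.
The 3 values of 7.8 occupy positions 5–7 → each gets rank 7.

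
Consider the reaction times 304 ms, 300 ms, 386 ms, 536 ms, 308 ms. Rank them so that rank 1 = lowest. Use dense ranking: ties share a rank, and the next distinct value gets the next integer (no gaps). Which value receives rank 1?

300

Sorted (ascending): 300, 304, 308, 386, 536
No ties — each value takes its position as its rank.
Rank 1 → value 300.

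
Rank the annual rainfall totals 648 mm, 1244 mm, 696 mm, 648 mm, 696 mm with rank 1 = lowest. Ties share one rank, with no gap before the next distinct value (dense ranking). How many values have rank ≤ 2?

4

Sorted (ascending): 648, 648, 696, 696, 1244
The 2 values of 648 share dense rank 1.
The 2 values of 696 share dense rank 2.
Remaining distinct values take the next consecutive integers.
Ranks ≤ 2: {1, 1, 2, 2} → 4 values.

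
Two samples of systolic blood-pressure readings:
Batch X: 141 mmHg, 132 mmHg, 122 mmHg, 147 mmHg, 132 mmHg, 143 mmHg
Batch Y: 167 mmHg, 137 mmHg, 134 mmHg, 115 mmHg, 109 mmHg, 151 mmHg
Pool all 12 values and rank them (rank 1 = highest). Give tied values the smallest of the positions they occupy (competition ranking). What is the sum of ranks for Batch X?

38

Sorted (descending): 167, 151, 147, 143, 141, 137, 134, 132, 132, 122, 115, 109
The 2 values of 132 occupy positions 8–9 → each gets rank 8.
Batch X values → pooled ranks: 141→5, 132→8, 122→10, 147→3, 132→8, 143→4
Rank sum = 5 + 8 + 10 + 3 + 8 + 4 = 38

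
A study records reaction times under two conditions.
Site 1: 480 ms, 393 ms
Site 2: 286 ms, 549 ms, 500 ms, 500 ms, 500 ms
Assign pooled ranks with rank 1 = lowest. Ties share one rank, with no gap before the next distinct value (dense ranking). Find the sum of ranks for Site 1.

Sorted (ascending): 286, 393, 480, 500, 500, 500, 549
The 3 values of 500 share dense rank 4.
Remaining distinct values take the next consecutive integers.
Site 1 values → pooled ranks: 480→3, 393→2
Rank sum = 3 + 2 = 5

5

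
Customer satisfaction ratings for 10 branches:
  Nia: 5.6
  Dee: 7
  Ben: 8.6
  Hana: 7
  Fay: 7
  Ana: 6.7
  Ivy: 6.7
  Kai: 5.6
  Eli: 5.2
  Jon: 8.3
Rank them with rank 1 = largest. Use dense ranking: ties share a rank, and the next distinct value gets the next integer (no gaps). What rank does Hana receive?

3

Sorted (descending): 8.6, 8.3, 7, 7, 7, 6.7, 6.7, 5.6, 5.6, 5.2
The 3 values of 7 share dense rank 3.
The 2 values of 6.7 share dense rank 4.
The 2 values of 5.6 share dense rank 5.
Remaining distinct values take the next consecutive integers.
Hana has value 7 → rank 3.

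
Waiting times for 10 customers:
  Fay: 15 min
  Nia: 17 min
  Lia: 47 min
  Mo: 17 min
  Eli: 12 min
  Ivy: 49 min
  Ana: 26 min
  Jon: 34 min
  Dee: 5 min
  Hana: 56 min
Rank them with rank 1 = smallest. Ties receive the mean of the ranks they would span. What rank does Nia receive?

Sorted (ascending): 5, 12, 15, 17, 17, 26, 34, 47, 49, 56
The 2 values of 17 occupy positions 4–5 → average rank (4+5)/2 = 4.5.
Nia has value 17 min → rank 4.5.

4.5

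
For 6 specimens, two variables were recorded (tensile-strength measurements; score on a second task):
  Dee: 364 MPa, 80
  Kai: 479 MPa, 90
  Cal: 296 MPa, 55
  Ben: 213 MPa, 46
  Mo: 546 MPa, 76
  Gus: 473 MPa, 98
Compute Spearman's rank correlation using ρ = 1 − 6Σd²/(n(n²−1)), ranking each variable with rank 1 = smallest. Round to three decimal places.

Ranks of variable 1: 3, 5, 2, 1, 6, 4
Ranks of variable 2: 4, 5, 2, 1, 3, 6
d = r₁ − r₂: -1, 0, 0, 0, 3, -2
d²: 1, 0, 0, 0, 9, 4; Σd² = 14
ρ = 1 − 6·14/(6·35) = 1 − 84/210 = 0.600

0.600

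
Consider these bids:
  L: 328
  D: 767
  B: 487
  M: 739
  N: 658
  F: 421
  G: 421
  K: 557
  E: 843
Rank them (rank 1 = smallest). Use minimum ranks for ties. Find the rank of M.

Sorted (ascending): 328, 421, 421, 487, 557, 658, 739, 767, 843
The 2 values of 421 occupy positions 2–3 → each gets rank 2.
M has value 739 → rank 7.

7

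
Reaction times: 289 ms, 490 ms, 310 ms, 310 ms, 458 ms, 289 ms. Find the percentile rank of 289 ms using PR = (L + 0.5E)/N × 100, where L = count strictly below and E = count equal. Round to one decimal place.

16.7

N = 6.
Strictly below 289: 0. Equal to 289: 2.
PR = (0 + 0.5·2)/6 × 100 = 16.7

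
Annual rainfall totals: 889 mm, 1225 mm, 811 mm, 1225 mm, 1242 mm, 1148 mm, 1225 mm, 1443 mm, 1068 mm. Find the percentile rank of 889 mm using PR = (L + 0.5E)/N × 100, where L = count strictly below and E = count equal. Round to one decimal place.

N = 9.
Strictly below 889: 1. Equal to 889: 1.
PR = (1 + 0.5·1)/9 × 100 = 16.7

16.7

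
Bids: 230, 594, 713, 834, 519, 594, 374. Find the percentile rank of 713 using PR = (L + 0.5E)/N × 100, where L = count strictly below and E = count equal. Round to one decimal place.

78.6

N = 7.
Strictly below 713: 5. Equal to 713: 1.
PR = (5 + 0.5·1)/7 × 100 = 78.6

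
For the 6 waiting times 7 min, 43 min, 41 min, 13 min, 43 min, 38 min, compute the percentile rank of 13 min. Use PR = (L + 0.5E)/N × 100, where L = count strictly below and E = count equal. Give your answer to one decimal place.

25.0

N = 6.
Strictly below 13: 1. Equal to 13: 1.
PR = (1 + 0.5·1)/6 × 100 = 25.0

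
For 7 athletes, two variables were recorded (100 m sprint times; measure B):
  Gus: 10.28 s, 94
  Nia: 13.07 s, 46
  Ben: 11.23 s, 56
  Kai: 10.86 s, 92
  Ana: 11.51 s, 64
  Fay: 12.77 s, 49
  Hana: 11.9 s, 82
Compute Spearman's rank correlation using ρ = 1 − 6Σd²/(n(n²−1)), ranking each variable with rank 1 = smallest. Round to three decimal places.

Ranks of variable 1: 1, 7, 3, 2, 4, 6, 5
Ranks of variable 2: 7, 1, 3, 6, 4, 2, 5
d = r₁ − r₂: -6, 6, 0, -4, 0, 4, 0
d²: 36, 36, 0, 16, 0, 16, 0; Σd² = 104
ρ = 1 − 6·104/(7·48) = 1 − 624/336 = -0.857

-0.857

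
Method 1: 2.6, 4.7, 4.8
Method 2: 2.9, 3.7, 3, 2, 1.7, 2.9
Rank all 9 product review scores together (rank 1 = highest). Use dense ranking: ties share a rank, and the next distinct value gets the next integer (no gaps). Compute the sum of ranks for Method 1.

Sorted (descending): 4.8, 4.7, 3.7, 3, 2.9, 2.9, 2.6, 2, 1.7
The 2 values of 2.9 share dense rank 5.
Remaining distinct values take the next consecutive integers.
Method 1 values → pooled ranks: 2.6→6, 4.7→2, 4.8→1
Rank sum = 6 + 2 + 1 = 9

9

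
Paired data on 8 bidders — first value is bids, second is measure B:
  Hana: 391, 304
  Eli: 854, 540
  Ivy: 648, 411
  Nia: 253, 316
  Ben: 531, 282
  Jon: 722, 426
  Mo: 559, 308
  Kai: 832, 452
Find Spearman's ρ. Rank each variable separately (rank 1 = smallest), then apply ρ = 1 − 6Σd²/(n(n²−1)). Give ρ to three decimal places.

0.833

Ranks of variable 1: 2, 8, 5, 1, 3, 6, 4, 7
Ranks of variable 2: 2, 8, 5, 4, 1, 6, 3, 7
d = r₁ − r₂: 0, 0, 0, -3, 2, 0, 1, 0
d²: 0, 0, 0, 9, 4, 0, 1, 0; Σd² = 14
ρ = 1 − 6·14/(8·63) = 1 − 84/504 = 0.833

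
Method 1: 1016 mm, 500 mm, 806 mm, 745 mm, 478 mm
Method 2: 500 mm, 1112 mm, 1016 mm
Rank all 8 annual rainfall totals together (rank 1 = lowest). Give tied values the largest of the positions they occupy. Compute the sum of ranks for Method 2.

Sorted (ascending): 478, 500, 500, 745, 806, 1016, 1016, 1112
The 2 values of 500 occupy positions 2–3 → each gets rank 3.
The 2 values of 1016 occupy positions 6–7 → each gets rank 7.
Method 2 values → pooled ranks: 500→3, 1112→8, 1016→7
Rank sum = 3 + 8 + 7 = 18

18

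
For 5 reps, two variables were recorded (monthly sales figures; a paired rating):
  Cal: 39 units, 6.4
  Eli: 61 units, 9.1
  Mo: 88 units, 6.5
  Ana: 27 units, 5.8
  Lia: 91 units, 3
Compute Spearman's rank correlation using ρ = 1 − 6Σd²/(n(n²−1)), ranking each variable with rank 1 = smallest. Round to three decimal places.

-0.100

Ranks of variable 1: 2, 3, 4, 1, 5
Ranks of variable 2: 3, 5, 4, 2, 1
d = r₁ − r₂: -1, -2, 0, -1, 4
d²: 1, 4, 0, 1, 16; Σd² = 22
ρ = 1 − 6·22/(5·24) = 1 − 132/120 = -0.100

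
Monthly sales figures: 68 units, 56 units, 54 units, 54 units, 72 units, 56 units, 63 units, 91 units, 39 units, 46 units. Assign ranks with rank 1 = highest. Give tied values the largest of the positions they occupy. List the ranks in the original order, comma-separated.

3, 6, 8, 8, 2, 6, 4, 1, 10, 9

Sorted (descending): 91, 72, 68, 63, 56, 56, 54, 54, 46, 39
The 2 values of 56 occupy positions 5–6 → each gets rank 6.
The 2 values of 54 occupy positions 7–8 → each gets rank 8.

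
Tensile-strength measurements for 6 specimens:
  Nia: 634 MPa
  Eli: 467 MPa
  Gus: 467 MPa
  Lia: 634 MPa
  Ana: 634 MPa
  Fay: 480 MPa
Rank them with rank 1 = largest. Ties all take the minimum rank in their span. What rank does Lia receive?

1

Sorted (descending): 634, 634, 634, 480, 467, 467
The 3 values of 634 occupy positions 1–3 → each gets rank 1.
The 2 values of 467 occupy positions 5–6 → each gets rank 5.
Lia has value 634 MPa → rank 1.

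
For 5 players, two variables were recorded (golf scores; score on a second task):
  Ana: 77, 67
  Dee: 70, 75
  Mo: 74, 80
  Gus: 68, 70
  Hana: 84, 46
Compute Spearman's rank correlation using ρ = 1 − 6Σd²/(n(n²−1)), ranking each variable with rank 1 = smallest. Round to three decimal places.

Ranks of variable 1: 4, 2, 3, 1, 5
Ranks of variable 2: 2, 4, 5, 3, 1
d = r₁ − r₂: 2, -2, -2, -2, 4
d²: 4, 4, 4, 4, 16; Σd² = 32
ρ = 1 − 6·32/(5·24) = 1 − 192/120 = -0.600

-0.600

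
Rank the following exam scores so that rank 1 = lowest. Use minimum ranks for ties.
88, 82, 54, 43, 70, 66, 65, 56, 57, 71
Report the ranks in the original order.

10, 9, 2, 1, 7, 6, 5, 3, 4, 8

Sorted (ascending): 43, 54, 56, 57, 65, 66, 70, 71, 82, 88
No ties — each value takes its position as its rank.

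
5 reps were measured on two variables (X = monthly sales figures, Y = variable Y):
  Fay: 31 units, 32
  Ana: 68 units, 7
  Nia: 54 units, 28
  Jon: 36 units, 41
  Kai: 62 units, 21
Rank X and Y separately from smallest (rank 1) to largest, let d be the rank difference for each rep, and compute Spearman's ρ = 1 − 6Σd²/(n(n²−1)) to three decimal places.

-0.900

Ranks of variable 1: 1, 5, 3, 2, 4
Ranks of variable 2: 4, 1, 3, 5, 2
d = r₁ − r₂: -3, 4, 0, -3, 2
d²: 9, 16, 0, 9, 4; Σd² = 38
ρ = 1 − 6·38/(5·24) = 1 − 228/120 = -0.900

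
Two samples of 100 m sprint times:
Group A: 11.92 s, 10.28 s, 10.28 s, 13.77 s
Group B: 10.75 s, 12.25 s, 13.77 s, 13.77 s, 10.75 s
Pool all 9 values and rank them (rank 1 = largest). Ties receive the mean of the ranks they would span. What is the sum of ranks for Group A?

24

Sorted (descending): 13.77, 13.77, 13.77, 12.25, 11.92, 10.75, 10.75, 10.28, 10.28
The 3 values of 13.77 occupy positions 1–3 → average rank 2.
The 2 values of 10.75 occupy positions 6–7 → average rank (6+7)/2 = 6.5.
The 2 values of 10.28 occupy positions 8–9 → average rank (8+9)/2 = 8.5.
Group A values → pooled ranks: 11.92→5, 10.28→8.5, 10.28→8.5, 13.77→2
Rank sum = 5 + 8.5 + 8.5 + 2 = 24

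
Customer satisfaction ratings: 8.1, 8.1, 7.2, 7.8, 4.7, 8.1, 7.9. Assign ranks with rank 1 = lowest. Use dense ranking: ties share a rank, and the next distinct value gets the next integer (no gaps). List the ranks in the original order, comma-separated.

Sorted (ascending): 4.7, 7.2, 7.8, 7.9, 8.1, 8.1, 8.1
The 3 values of 8.1 share dense rank 5.
Remaining distinct values take the next consecutive integers.

5, 5, 2, 3, 1, 5, 4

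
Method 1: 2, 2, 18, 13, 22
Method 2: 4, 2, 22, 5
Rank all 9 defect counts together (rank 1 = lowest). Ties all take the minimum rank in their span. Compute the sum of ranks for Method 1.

23

Sorted (ascending): 2, 2, 2, 4, 5, 13, 18, 22, 22
The 3 values of 2 occupy positions 1–3 → each gets rank 1.
The 2 values of 22 occupy positions 8–9 → each gets rank 8.
Method 1 values → pooled ranks: 2→1, 2→1, 18→7, 13→6, 22→8
Rank sum = 1 + 1 + 7 + 6 + 8 = 23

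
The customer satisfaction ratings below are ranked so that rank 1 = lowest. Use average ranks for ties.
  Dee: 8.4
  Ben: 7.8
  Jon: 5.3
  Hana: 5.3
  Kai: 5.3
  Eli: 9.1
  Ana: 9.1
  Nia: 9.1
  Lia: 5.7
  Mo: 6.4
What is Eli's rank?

Sorted (ascending): 5.3, 5.3, 5.3, 5.7, 6.4, 7.8, 8.4, 9.1, 9.1, 9.1
The 3 values of 5.3 occupy positions 1–3 → average rank 2.
The 3 values of 9.1 occupy positions 8–10 → average rank 9.
Eli has value 9.1 → rank 9.

9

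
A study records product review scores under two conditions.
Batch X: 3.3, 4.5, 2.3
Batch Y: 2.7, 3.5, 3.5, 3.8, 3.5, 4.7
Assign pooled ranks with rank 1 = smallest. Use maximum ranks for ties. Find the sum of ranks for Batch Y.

Sorted (ascending): 2.3, 2.7, 3.3, 3.5, 3.5, 3.5, 3.8, 4.5, 4.7
The 3 values of 3.5 occupy positions 4–6 → each gets rank 6.
Batch Y values → pooled ranks: 2.7→2, 3.5→6, 3.5→6, 3.8→7, 3.5→6, 4.7→9
Rank sum = 2 + 6 + 6 + 7 + 6 + 9 = 36

36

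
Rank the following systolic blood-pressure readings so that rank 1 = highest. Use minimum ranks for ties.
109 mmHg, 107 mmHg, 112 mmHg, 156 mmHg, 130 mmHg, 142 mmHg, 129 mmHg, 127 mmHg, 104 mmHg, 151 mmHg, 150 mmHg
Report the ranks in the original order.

Sorted (descending): 156, 151, 150, 142, 130, 129, 127, 112, 109, 107, 104
No ties — each value takes its position as its rank.

9, 10, 8, 1, 5, 4, 6, 7, 11, 2, 3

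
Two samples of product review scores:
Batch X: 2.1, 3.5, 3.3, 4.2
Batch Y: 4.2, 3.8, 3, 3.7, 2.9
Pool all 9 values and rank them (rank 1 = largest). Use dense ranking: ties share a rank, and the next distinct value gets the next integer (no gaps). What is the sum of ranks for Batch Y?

19

Sorted (descending): 4.2, 4.2, 3.8, 3.7, 3.5, 3.3, 3, 2.9, 2.1
The 2 values of 4.2 share dense rank 1.
Remaining distinct values take the next consecutive integers.
Batch Y values → pooled ranks: 4.2→1, 3.8→2, 3→6, 3.7→3, 2.9→7
Rank sum = 1 + 2 + 6 + 3 + 7 = 19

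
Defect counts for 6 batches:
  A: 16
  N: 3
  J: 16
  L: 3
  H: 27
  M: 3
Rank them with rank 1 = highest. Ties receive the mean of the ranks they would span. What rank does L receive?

Sorted (descending): 27, 16, 16, 3, 3, 3
The 2 values of 16 occupy positions 2–3 → average rank (2+3)/2 = 2.5.
The 3 values of 3 occupy positions 4–6 → average rank 5.
L has value 3 → rank 5.

5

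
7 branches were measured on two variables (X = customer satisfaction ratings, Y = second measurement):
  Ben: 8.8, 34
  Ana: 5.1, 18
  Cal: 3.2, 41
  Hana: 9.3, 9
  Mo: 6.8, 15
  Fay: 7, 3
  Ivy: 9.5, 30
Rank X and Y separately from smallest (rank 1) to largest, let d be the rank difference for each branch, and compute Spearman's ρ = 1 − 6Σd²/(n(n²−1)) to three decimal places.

-0.250

Ranks of variable 1: 5, 2, 1, 6, 3, 4, 7
Ranks of variable 2: 6, 4, 7, 2, 3, 1, 5
d = r₁ − r₂: -1, -2, -6, 4, 0, 3, 2
d²: 1, 4, 36, 16, 0, 9, 4; Σd² = 70
ρ = 1 − 6·70/(7·48) = 1 − 420/336 = -0.250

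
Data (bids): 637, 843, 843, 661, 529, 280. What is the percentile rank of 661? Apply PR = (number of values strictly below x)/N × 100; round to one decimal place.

50.0

N = 6.
Strictly below 661: 3. Equal to 661: 1.
PR = 3/6 × 100 = 50.0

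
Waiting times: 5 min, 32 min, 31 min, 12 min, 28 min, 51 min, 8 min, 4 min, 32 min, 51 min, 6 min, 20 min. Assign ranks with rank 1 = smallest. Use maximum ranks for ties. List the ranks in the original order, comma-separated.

2, 10, 8, 5, 7, 12, 4, 1, 10, 12, 3, 6

Sorted (ascending): 4, 5, 6, 8, 12, 20, 28, 31, 32, 32, 51, 51
The 2 values of 32 occupy positions 9–10 → each gets rank 10.
The 2 values of 51 occupy positions 11–12 → each gets rank 12.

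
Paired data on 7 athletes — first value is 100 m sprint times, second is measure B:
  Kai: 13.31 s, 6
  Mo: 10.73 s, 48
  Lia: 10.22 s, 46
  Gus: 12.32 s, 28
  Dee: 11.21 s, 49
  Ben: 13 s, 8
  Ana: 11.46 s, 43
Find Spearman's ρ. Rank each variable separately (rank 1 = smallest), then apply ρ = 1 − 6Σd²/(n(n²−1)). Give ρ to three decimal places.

Ranks of variable 1: 7, 2, 1, 5, 3, 6, 4
Ranks of variable 2: 1, 6, 5, 3, 7, 2, 4
d = r₁ − r₂: 6, -4, -4, 2, -4, 4, 0
d²: 36, 16, 16, 4, 16, 16, 0; Σd² = 104
ρ = 1 − 6·104/(7·48) = 1 − 624/336 = -0.857

-0.857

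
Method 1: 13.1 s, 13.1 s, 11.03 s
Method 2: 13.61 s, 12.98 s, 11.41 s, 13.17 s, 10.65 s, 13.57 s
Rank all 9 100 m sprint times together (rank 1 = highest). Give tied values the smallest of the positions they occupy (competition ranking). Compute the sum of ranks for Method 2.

28

Sorted (descending): 13.61, 13.57, 13.17, 13.1, 13.1, 12.98, 11.41, 11.03, 10.65
The 2 values of 13.1 occupy positions 4–5 → each gets rank 4.
Method 2 values → pooled ranks: 13.61→1, 12.98→6, 11.41→7, 13.17→3, 10.65→9, 13.57→2
Rank sum = 1 + 6 + 7 + 3 + 9 + 2 = 28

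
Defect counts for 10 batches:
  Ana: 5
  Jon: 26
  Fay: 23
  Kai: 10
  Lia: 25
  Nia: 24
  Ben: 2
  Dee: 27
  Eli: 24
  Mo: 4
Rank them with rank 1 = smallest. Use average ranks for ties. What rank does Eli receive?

6.5

Sorted (ascending): 2, 4, 5, 10, 23, 24, 24, 25, 26, 27
The 2 values of 24 occupy positions 6–7 → average rank (6+7)/2 = 6.5.
Eli has value 24 → rank 6.5.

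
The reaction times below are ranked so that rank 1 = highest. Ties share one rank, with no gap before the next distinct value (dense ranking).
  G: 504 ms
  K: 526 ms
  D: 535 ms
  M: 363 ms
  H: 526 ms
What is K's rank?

Sorted (descending): 535, 526, 526, 504, 363
The 2 values of 526 share dense rank 2.
Remaining distinct values take the next consecutive integers.
K has value 526 ms → rank 2.

2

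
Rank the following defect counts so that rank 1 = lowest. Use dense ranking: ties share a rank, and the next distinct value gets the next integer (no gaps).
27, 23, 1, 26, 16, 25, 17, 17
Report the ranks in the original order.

Sorted (ascending): 1, 16, 17, 17, 23, 25, 26, 27
The 2 values of 17 share dense rank 3.
Remaining distinct values take the next consecutive integers.

7, 4, 1, 6, 2, 5, 3, 3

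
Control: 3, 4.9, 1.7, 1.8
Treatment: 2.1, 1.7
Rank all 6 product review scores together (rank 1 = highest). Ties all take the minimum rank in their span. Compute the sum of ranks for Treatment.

8

Sorted (descending): 4.9, 3, 2.1, 1.8, 1.7, 1.7
The 2 values of 1.7 occupy positions 5–6 → each gets rank 5.
Treatment values → pooled ranks: 2.1→3, 1.7→5
Rank sum = 3 + 5 = 8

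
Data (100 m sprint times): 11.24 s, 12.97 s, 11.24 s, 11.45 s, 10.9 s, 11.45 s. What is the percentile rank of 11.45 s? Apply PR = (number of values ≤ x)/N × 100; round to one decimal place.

83.3

N = 6.
Strictly below 11.45: 3. Equal to 11.45: 2.
PR = 5/6 × 100 = 83.3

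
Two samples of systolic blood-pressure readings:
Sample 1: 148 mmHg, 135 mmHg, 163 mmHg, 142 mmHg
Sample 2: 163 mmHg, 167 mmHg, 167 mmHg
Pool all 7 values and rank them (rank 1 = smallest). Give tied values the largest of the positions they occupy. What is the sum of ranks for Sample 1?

11

Sorted (ascending): 135, 142, 148, 163, 163, 167, 167
The 2 values of 163 occupy positions 4–5 → each gets rank 5.
The 2 values of 167 occupy positions 6–7 → each gets rank 7.
Sample 1 values → pooled ranks: 148→3, 135→1, 163→5, 142→2
Rank sum = 3 + 1 + 5 + 2 = 11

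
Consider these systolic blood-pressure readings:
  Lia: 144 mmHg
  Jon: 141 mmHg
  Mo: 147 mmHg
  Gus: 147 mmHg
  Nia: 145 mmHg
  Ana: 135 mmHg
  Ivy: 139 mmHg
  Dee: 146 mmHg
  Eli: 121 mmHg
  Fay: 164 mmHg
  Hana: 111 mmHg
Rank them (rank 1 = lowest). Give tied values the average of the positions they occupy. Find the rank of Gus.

Sorted (ascending): 111, 121, 135, 139, 141, 144, 145, 146, 147, 147, 164
The 2 values of 147 occupy positions 9–10 → average rank (9+10)/2 = 9.5.
Gus has value 147 mmHg → rank 9.5.

9.5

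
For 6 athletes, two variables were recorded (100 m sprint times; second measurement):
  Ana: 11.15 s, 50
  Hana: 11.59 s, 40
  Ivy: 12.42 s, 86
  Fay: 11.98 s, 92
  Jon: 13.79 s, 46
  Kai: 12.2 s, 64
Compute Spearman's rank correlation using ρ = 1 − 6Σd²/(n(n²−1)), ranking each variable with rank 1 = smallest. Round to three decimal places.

0.143

Ranks of variable 1: 1, 2, 5, 3, 6, 4
Ranks of variable 2: 3, 1, 5, 6, 2, 4
d = r₁ − r₂: -2, 1, 0, -3, 4, 0
d²: 4, 1, 0, 9, 16, 0; Σd² = 30
ρ = 1 − 6·30/(6·35) = 1 − 180/210 = 0.143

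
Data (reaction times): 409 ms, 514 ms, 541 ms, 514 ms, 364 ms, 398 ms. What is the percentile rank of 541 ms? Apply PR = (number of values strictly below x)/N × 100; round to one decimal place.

83.3

N = 6.
Strictly below 541: 5. Equal to 541: 1.
PR = 5/6 × 100 = 83.3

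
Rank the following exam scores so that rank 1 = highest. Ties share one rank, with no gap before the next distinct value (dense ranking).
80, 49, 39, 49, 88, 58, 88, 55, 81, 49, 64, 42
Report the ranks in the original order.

Sorted (descending): 88, 88, 81, 80, 64, 58, 55, 49, 49, 49, 42, 39
The 2 values of 88 share dense rank 1.
The 3 values of 49 share dense rank 7.
Remaining distinct values take the next consecutive integers.

3, 7, 9, 7, 1, 5, 1, 6, 2, 7, 4, 8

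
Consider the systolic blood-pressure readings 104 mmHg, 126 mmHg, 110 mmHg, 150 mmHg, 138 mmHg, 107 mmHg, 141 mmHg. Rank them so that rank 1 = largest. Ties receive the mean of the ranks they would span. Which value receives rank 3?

Sorted (descending): 150, 141, 138, 126, 110, 107, 104
No ties — each value takes its position as its rank.
Rank 3 → value 138.

138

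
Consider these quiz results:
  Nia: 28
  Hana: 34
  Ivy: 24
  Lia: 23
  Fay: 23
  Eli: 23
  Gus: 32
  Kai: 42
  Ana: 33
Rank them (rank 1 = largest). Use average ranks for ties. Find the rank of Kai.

Sorted (descending): 42, 34, 33, 32, 28, 24, 23, 23, 23
The 3 values of 23 occupy positions 7–9 → average rank 8.
Kai has value 42 → rank 1.

1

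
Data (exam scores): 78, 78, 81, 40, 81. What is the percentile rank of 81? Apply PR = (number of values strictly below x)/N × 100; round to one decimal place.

N = 5.
Strictly below 81: 3. Equal to 81: 2.
PR = 3/5 × 100 = 60.0

60.0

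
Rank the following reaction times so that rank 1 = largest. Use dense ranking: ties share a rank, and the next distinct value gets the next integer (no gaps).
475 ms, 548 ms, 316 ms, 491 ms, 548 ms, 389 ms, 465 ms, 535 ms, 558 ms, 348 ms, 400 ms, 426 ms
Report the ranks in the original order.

5, 2, 11, 4, 2, 9, 6, 3, 1, 10, 8, 7

Sorted (descending): 558, 548, 548, 535, 491, 475, 465, 426, 400, 389, 348, 316
The 2 values of 548 share dense rank 2.
Remaining distinct values take the next consecutive integers.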